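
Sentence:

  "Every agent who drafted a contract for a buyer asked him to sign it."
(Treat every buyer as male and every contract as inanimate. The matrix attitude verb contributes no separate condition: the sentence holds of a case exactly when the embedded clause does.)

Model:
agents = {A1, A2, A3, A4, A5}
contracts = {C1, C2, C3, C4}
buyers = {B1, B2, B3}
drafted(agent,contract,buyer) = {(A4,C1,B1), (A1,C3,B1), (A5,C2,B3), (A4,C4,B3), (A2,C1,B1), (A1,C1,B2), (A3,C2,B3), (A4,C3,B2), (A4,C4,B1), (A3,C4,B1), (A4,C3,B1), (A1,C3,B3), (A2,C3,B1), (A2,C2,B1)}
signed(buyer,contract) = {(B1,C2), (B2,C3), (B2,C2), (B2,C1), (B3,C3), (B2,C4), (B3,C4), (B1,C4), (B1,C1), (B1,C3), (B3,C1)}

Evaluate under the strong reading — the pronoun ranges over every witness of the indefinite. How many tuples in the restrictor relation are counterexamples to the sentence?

2

"him" takes "a buyer" as antecedent and "it" takes "a contract"; both are donkey pronouns co-varying with the restrictor.
Strong reading: for every (a,c,b) with drafted(a,c,b), signed(b,c).
Restrictor triples: (A1,C1,B2)→signed(B2,C1) ✓  (A1,C3,B1)→signed(B1,C3) ✓  (A1,C3,B3)→signed(B3,C3) ✓  (A2,C1,B1)→signed(B1,C1) ✓  (A2,C2,B1)→signed(B1,C2) ✓  (A2,C3,B1)→signed(B1,C3) ✓  (A3,C2,B3)→signed(B3,C2) ✗  (A3,C4,B1)→signed(B1,C4) ✓  (A4,C1,B1)→signed(B1,C1) ✓  (A4,C3,B1)→signed(B1,C3) ✓  (A4,C3,B2)→signed(B2,C3) ✓  (A4,C4,B1)→signed(B1,C4) ✓  (A4,C4,B3)→signed(B3,C4) ✓  (A5,C2,B3)→signed(B3,C2) ✗
Counterexamples (restrictor triples failing the scope): 2.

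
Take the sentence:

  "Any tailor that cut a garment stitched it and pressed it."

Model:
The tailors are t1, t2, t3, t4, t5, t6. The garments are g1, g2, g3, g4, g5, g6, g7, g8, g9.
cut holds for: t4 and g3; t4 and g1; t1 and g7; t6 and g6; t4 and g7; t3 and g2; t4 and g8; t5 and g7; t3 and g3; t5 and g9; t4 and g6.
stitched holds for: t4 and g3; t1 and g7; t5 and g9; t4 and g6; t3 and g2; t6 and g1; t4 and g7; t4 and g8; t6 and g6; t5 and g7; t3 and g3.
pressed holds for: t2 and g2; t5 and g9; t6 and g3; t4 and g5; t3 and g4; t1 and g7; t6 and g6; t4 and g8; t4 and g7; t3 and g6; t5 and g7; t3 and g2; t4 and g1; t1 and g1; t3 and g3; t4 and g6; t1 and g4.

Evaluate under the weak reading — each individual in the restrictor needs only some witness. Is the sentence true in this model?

"it" takes "a garment" as antecedent — a donkey pronoun bound across the clause boundary.
Weak reading: every tailor t with some cut-garment has at least one cut-garment g such that stitched(t,g) ∧ pressed(t,g).
Per tailor: t1:✓  t3:✓  t4:✓  t5:✓  t6:✓
Every tailor in the restrictor has a witness.

True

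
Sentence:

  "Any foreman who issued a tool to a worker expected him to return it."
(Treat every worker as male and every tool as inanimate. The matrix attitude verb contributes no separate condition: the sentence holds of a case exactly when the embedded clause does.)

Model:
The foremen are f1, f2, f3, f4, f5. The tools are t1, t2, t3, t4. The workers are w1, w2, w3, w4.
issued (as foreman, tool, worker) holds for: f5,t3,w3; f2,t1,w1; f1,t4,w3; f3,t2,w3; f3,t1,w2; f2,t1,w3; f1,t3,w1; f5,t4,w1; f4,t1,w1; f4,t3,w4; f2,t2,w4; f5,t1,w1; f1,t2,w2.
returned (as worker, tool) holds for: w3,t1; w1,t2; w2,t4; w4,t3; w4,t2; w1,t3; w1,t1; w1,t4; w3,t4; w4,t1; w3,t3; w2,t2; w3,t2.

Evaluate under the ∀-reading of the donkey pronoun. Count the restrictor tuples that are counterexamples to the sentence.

"him" takes "a worker" as antecedent and "it" takes "a tool"; both are donkey pronouns co-varying with the restrictor.
Strong reading: for every (f,t,w) with issued(f,t,w), returned(w,t).
Restrictor triples: (f1,t2,w2)→returned(w2,t2) ✓  (f1,t3,w1)→returned(w1,t3) ✓  (f1,t4,w3)→returned(w3,t4) ✓  (f2,t1,w1)→returned(w1,t1) ✓  (f2,t1,w3)→returned(w3,t1) ✓  (f2,t2,w4)→returned(w4,t2) ✓  (f3,t1,w2)→returned(w2,t1) ✗  (f3,t2,w3)→returned(w3,t2) ✓  (f4,t1,w1)→returned(w1,t1) ✓  (f4,t3,w4)→returned(w4,t3) ✓  (f5,t1,w1)→returned(w1,t1) ✓  (f5,t3,w3)→returned(w3,t3) ✓  (f5,t4,w1)→returned(w1,t4) ✓
Counterexamples (restrictor triples failing the scope): 1.

1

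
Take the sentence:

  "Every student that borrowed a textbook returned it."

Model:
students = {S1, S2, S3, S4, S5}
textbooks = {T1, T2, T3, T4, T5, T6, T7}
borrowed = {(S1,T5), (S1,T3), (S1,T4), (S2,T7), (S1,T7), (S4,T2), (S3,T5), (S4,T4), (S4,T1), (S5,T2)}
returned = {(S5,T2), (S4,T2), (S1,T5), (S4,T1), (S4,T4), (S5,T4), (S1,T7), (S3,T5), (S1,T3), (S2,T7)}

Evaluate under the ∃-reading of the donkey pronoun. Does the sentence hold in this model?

"it" takes "a textbook" as antecedent — a donkey pronoun bound across the clause boundary.
Weak reading: every student s with some borrowed-textbook has at least one borrowed-textbook t such that returned(s,t).
Per student: S1:✓  S2:✓  S3:✓  S4:✓  S5:✓
Every student in the restrictor has a witness.

True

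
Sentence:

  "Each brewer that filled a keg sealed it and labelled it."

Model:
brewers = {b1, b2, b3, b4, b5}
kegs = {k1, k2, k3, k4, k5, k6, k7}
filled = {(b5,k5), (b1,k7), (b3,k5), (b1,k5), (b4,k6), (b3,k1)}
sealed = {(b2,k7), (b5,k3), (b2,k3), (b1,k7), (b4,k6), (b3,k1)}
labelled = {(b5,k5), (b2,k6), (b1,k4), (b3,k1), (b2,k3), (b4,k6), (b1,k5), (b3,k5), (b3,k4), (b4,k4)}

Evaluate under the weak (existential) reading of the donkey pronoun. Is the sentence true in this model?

False

"it" takes "a keg" as antecedent — a donkey pronoun bound across the clause boundary.
Weak reading: every brewer b with some filled-keg has at least one filled-keg k such that sealed(b,k) ∧ labelled(b,k).
Per brewer: b1:✗  b3:✓  b4:✓  b5:✗
b1 has no witness among its filled-kegs.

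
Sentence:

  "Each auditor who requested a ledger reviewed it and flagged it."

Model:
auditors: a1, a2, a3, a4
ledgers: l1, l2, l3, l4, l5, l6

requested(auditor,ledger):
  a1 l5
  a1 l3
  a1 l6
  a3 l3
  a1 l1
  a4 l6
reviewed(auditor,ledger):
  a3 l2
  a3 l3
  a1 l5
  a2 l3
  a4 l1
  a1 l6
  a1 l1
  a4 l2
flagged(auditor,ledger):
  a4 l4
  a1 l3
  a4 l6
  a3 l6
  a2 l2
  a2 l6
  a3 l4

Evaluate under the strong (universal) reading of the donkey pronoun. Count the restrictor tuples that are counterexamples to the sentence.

6

"it" takes "a ledger" as antecedent — a donkey pronoun bound across the clause boundary.
Strong reading: for every (a,l) with requested(a,l), reviewed(a,l) ∧ flagged(a,l).
Restrictor pairs: (a1,l1) ✗  (a1,l3) ✗  (a1,l5) ✗  (a1,l6) ✗  (a3,l3) ✗  (a4,l6) ✗
Counterexamples (restrictor pairs failing the scope): 6.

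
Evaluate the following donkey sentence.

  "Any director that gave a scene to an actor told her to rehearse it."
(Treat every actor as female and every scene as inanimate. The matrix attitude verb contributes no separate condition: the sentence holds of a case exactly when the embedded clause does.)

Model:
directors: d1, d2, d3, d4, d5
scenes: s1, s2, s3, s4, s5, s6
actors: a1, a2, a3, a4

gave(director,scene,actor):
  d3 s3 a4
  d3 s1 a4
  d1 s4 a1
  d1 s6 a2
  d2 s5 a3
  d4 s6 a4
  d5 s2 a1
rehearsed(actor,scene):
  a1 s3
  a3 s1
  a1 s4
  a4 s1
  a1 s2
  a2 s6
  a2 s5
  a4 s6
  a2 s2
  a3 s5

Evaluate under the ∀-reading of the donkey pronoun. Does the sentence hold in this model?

"her" takes "an actor" as antecedent and "it" takes "a scene"; both are donkey pronouns co-varying with the restrictor.
Strong reading: for every (d,s,a) with gave(d,s,a), rehearsed(a,s).
Restrictor triples: (d1,s4,a1)→rehearsed(a1,s4) ✓  (d1,s6,a2)→rehearsed(a2,s6) ✓  (d2,s5,a3)→rehearsed(a3,s5) ✓  (d3,s1,a4)→rehearsed(a4,s1) ✓  (d3,s3,a4)→rehearsed(a4,s3) ✗  (d4,s6,a4)→rehearsed(a4,s6) ✓  (d5,s2,a1)→rehearsed(a1,s2) ✓
Counterexample: (d3,s3,a4) — rehearsed(a4,s3) does not hold.

False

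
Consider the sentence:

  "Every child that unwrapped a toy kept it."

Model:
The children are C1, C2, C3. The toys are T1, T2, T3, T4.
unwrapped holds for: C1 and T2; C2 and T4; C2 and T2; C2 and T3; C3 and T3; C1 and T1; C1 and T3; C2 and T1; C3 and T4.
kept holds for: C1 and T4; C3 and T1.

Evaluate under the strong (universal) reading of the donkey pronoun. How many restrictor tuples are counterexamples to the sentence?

9

"it" takes "a toy" as antecedent — a donkey pronoun bound across the clause boundary.
Strong reading: for every (c,t) with unwrapped(c,t), kept(c,t).
Restrictor pairs: (C1,T1) ✗  (C1,T2) ✗  (C1,T3) ✗  (C2,T1) ✗  (C2,T2) ✗  (C2,T3) ✗  (C2,T4) ✗  (C3,T3) ✗  (C3,T4) ✗
Counterexamples (restrictor pairs failing the scope): 9.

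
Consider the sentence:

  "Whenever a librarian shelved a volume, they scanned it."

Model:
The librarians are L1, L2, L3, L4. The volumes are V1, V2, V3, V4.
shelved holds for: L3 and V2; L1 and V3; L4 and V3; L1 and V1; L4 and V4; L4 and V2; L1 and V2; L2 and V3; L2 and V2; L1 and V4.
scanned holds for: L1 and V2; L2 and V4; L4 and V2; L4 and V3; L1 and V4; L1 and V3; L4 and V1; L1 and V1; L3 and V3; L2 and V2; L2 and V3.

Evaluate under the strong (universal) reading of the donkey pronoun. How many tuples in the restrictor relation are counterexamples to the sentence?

2

"it" takes "a volume" as antecedent — a donkey pronoun bound across the clause boundary.
Strong reading: for every (l,v) with shelved(l,v), scanned(l,v).
Restrictor pairs: (L1,V1) ✓  (L1,V2) ✓  (L1,V3) ✓  (L1,V4) ✓  (L2,V2) ✓  (L2,V3) ✓  (L3,V2) ✗  (L4,V2) ✓  (L4,V3) ✓  (L4,V4) ✗
Counterexamples (restrictor pairs failing the scope): 2.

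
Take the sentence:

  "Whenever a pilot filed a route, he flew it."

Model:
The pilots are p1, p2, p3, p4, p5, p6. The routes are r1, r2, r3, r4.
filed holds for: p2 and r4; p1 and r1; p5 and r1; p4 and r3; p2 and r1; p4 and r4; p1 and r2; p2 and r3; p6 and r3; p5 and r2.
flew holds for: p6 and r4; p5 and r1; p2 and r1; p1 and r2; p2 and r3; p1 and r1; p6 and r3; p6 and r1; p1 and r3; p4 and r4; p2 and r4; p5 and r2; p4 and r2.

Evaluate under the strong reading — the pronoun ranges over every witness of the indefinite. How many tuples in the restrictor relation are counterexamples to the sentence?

1

"it" takes "a route" as antecedent — a donkey pronoun bound across the clause boundary.
Strong reading: for every (p,r) with filed(p,r), flew(p,r).
Restrictor pairs: (p1,r1) ✓  (p1,r2) ✓  (p2,r1) ✓  (p2,r3) ✓  (p2,r4) ✓  (p4,r3) ✗  (p4,r4) ✓  (p5,r1) ✓  (p5,r2) ✓  (p6,r3) ✓
Counterexamples (restrictor pairs failing the scope): 1.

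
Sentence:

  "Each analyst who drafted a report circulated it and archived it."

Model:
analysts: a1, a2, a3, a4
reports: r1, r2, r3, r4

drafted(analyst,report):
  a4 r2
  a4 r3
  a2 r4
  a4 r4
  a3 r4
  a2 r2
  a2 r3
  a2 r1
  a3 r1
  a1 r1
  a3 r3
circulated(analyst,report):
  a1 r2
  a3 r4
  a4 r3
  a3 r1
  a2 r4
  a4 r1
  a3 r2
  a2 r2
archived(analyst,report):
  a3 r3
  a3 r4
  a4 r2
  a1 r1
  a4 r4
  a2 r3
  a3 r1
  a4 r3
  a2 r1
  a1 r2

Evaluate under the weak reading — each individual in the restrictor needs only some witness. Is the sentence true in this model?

False

"it" takes "a report" as antecedent — a donkey pronoun bound across the clause boundary.
Weak reading: every analyst a with some drafted-report has at least one drafted-report r such that circulated(a,r) ∧ archived(a,r).
Per analyst: a1:✗  a2:✗  a3:✓  a4:✓
a1 has no witness among its drafted-reports.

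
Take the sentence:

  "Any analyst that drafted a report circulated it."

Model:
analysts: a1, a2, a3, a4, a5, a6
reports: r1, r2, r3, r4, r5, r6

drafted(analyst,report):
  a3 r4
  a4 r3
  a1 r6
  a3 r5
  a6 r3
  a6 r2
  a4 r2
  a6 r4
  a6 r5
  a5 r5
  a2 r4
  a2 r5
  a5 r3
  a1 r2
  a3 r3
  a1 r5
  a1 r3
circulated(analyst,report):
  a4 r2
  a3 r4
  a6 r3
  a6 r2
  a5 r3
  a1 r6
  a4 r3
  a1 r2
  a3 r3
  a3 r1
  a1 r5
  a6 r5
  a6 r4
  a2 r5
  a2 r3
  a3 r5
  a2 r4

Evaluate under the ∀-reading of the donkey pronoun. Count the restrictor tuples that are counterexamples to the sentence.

"it" takes "a report" as antecedent — a donkey pronoun bound across the clause boundary.
Strong reading: for every (a,r) with drafted(a,r), circulated(a,r).
Restrictor pairs: (a1,r2) ✓  (a1,r3) ✗  (a1,r5) ✓  (a1,r6) ✓  (a2,r4) ✓  (a2,r5) ✓  (a3,r3) ✓  (a3,r4) ✓  (a3,r5) ✓  (a4,r2) ✓  (a4,r3) ✓  (a5,r3) ✓  (a5,r5) ✗  (a6,r2) ✓  (a6,r3) ✓  (a6,r4) ✓  (a6,r5) ✓
Counterexamples (restrictor pairs failing the scope): 2.

2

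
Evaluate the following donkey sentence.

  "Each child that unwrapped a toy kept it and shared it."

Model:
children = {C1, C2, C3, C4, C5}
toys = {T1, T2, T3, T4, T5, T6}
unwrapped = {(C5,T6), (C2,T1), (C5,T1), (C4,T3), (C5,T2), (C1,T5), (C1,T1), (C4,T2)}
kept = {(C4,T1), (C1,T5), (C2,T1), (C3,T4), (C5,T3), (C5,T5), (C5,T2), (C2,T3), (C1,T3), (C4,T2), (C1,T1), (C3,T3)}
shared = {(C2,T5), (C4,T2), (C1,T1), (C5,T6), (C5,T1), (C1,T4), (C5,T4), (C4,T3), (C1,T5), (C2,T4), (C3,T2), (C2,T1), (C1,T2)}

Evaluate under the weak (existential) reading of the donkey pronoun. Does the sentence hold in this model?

False

"it" takes "a toy" as antecedent — a donkey pronoun bound across the clause boundary.
Weak reading: every child c with some unwrapped-toy has at least one unwrapped-toy t such that kept(c,t) ∧ shared(c,t).
Per child: C1:✓  C2:✓  C4:✓  C5:✗
C5 has no witness among its unwrapped-toys.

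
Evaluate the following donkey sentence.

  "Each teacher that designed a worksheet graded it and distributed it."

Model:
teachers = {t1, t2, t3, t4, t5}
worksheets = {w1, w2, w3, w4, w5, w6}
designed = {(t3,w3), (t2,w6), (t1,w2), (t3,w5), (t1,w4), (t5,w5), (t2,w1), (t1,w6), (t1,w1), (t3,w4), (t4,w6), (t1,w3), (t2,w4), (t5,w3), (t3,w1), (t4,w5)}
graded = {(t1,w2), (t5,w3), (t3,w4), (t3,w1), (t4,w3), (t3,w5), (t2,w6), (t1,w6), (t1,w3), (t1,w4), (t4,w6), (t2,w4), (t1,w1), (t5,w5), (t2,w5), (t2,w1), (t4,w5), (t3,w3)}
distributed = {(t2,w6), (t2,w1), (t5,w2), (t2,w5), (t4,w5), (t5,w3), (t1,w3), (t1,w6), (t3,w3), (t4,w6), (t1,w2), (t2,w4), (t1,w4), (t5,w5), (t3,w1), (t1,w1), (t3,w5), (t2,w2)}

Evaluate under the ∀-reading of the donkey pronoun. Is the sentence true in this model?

"it" takes "a worksheet" as antecedent — a donkey pronoun bound across the clause boundary.
Strong reading: for every (t,w) with designed(t,w), graded(t,w) ∧ distributed(t,w).
Restrictor pairs: (t1,w1) ✓  (t1,w2) ✓  (t1,w3) ✓  (t1,w4) ✓  (t1,w6) ✓  (t2,w1) ✓  (t2,w4) ✓  (t2,w6) ✓  (t3,w1) ✓  (t3,w3) ✓  (t3,w4) ✗  (t3,w5) ✓  (t4,w5) ✓  (t4,w6) ✓  (t5,w3) ✓  (t5,w5) ✓
Counterexample: (t3,w4) is in designed but fails the scope.

False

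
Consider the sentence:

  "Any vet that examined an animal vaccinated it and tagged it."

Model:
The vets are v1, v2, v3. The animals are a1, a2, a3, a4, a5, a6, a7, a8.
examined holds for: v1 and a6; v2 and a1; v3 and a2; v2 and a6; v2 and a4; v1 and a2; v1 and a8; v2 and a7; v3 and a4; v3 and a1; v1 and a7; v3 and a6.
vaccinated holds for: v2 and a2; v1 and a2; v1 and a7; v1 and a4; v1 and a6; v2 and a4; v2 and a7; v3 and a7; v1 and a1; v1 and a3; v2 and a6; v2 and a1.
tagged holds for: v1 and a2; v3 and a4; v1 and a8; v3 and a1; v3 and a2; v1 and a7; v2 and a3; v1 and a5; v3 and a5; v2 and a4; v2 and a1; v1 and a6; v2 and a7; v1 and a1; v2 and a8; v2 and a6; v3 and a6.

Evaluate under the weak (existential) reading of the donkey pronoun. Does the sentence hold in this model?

False

"it" takes "an animal" as antecedent — a donkey pronoun bound across the clause boundary.
Weak reading: every vet v with some examined-animal has at least one examined-animal a such that vaccinated(v,a) ∧ tagged(v,a).
Per vet: v1:✓  v2:✓  v3:✗
v3 has no witness among its examined-animals.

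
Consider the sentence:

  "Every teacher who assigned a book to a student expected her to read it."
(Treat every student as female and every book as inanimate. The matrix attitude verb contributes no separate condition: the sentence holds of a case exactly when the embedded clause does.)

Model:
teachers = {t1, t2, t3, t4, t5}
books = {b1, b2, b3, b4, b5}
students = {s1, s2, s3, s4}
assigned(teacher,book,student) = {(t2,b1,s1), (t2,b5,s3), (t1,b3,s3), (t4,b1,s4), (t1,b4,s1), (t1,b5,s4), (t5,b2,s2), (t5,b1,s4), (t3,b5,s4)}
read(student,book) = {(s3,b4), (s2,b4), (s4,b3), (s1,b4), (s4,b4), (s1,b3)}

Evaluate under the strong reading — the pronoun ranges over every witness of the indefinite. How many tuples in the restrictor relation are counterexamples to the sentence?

8

"her" takes "a student" as antecedent and "it" takes "a book"; both are donkey pronouns co-varying with the restrictor.
Strong reading: for every (t,b,s) with assigned(t,b,s), read(s,b).
Restrictor triples: (t1,b3,s3)→read(s3,b3) ✗  (t1,b4,s1)→read(s1,b4) ✓  (t1,b5,s4)→read(s4,b5) ✗  (t2,b1,s1)→read(s1,b1) ✗  (t2,b5,s3)→read(s3,b5) ✗  (t3,b5,s4)→read(s4,b5) ✗  (t4,b1,s4)→read(s4,b1) ✗  (t5,b1,s4)→read(s4,b1) ✗  (t5,b2,s2)→read(s2,b2) ✗
Counterexamples (restrictor triples failing the scope): 8.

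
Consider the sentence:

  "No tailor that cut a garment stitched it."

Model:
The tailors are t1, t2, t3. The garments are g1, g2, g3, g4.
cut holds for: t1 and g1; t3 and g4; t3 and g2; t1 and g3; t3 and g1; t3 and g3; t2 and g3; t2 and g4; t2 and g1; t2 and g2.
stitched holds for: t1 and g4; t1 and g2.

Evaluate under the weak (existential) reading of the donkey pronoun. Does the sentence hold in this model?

"it" takes "a garment" as antecedent — a donkey pronoun bound across the clause boundary.
Truth condition: for no (t,g) with cut(t,g) does stitched(t,g) hold.
Restrictor pairs — does the scope hold? (t1,g1):fails  (t1,g3):fails  (t2,g1):fails  (t2,g2):fails  (t2,g3):fails  (t2,g4):fails  (t3,g1):fails  (t3,g2):fails  (t3,g3):fails  (t3,g4):fails
Scope holds for no restrictor pair, so the sentence is true.

True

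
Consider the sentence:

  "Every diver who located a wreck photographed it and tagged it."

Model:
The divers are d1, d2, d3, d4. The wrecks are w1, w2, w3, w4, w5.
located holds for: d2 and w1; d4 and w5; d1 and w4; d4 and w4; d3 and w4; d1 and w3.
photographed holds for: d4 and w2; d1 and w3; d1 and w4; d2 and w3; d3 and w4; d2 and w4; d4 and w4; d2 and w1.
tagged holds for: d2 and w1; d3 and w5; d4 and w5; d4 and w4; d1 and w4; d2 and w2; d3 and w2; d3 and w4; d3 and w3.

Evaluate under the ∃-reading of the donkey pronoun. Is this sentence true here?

"it" takes "a wreck" as antecedent — a donkey pronoun bound across the clause boundary.
Weak reading: every diver d with some located-wreck has at least one located-wreck w such that photographed(d,w) ∧ tagged(d,w).
Per diver: d1:✓  d2:✓  d3:✓  d4:✓
Every diver in the restrictor has a witness.

True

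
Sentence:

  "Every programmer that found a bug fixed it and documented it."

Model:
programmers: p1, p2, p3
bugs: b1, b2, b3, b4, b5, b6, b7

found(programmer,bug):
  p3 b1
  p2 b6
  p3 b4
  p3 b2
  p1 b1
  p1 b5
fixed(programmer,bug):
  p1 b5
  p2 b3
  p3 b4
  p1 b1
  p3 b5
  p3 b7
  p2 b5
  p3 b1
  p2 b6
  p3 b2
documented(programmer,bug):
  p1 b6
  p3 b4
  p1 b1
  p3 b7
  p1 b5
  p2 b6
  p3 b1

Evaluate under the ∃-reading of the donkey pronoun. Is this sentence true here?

True

"it" takes "a bug" as antecedent — a donkey pronoun bound across the clause boundary.
Weak reading: every programmer p with some found-bug has at least one found-bug b such that fixed(p,b) ∧ documented(p,b).
Per programmer: p1:✓  p2:✓  p3:✓
Every programmer in the restrictor has a witness.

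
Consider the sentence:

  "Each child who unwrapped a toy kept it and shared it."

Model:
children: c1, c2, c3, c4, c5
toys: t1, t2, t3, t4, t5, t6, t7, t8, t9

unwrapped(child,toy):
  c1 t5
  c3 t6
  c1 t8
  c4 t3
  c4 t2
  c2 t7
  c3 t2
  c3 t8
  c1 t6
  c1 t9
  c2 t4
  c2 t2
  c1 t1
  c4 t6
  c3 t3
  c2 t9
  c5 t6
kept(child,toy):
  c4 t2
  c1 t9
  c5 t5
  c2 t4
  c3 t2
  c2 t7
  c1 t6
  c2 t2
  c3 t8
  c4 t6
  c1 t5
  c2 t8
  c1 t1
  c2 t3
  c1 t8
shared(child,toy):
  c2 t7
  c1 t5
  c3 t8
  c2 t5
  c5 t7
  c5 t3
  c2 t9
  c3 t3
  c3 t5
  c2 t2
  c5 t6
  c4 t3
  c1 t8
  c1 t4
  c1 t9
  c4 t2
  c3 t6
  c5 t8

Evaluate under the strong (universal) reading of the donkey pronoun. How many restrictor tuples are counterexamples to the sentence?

"it" takes "a toy" as antecedent — a donkey pronoun bound across the clause boundary.
Strong reading: for every (c,t) with unwrapped(c,t), kept(c,t) ∧ shared(c,t).
Restrictor pairs: (c1,t1) ✗  (c1,t5) ✓  (c1,t6) ✗  (c1,t8) ✓  (c1,t9) ✓  (c2,t2) ✓  (c2,t4) ✗  (c2,t7) ✓  (c2,t9) ✗  (c3,t2) ✗  (c3,t3) ✗  (c3,t6) ✗  (c3,t8) ✓  (c4,t2) ✓  (c4,t3) ✗  (c4,t6) ✗  (c5,t6) ✗
Counterexamples (restrictor pairs failing the scope): 10.

10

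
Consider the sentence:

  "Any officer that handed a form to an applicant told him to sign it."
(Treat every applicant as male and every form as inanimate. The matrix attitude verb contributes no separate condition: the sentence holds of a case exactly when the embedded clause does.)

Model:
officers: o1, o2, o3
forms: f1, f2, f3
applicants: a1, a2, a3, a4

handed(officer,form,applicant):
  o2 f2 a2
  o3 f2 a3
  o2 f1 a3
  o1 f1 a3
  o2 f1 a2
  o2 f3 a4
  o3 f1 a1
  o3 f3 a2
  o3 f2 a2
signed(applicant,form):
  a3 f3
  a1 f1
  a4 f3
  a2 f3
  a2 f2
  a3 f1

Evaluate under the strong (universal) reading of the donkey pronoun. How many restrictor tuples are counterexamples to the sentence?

"him" takes "an applicant" as antecedent and "it" takes "a form"; both are donkey pronouns co-varying with the restrictor.
Strong reading: for every (o,f,a) with handed(o,f,a), signed(a,f).
Restrictor triples: (o1,f1,a3)→signed(a3,f1) ✓  (o2,f1,a2)→signed(a2,f1) ✗  (o2,f1,a3)→signed(a3,f1) ✓  (o2,f2,a2)→signed(a2,f2) ✓  (o2,f3,a4)→signed(a4,f3) ✓  (o3,f1,a1)→signed(a1,f1) ✓  (o3,f2,a2)→signed(a2,f2) ✓  (o3,f2,a3)→signed(a3,f2) ✗  (o3,f3,a2)→signed(a2,f3) ✓
Counterexamples (restrictor triples failing the scope): 2.

2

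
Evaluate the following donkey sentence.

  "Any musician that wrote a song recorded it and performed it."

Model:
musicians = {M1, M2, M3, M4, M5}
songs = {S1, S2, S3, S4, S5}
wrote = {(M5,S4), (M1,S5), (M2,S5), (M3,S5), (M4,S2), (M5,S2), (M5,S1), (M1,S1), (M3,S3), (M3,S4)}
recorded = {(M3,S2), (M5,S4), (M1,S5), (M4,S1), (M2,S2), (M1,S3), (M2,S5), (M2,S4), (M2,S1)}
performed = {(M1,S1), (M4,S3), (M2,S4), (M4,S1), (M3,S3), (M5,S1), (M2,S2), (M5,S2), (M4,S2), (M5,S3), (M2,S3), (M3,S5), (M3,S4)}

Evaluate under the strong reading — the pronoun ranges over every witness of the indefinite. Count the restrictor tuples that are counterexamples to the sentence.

10

"it" takes "a song" as antecedent — a donkey pronoun bound across the clause boundary.
Strong reading: for every (m,s) with wrote(m,s), recorded(m,s) ∧ performed(m,s).
Restrictor pairs: (M1,S1) ✗  (M1,S5) ✗  (M2,S5) ✗  (M3,S3) ✗  (M3,S4) ✗  (M3,S5) ✗  (M4,S2) ✗  (M5,S1) ✗  (M5,S2) ✗  (M5,S4) ✗
Counterexamples (restrictor pairs failing the scope): 10.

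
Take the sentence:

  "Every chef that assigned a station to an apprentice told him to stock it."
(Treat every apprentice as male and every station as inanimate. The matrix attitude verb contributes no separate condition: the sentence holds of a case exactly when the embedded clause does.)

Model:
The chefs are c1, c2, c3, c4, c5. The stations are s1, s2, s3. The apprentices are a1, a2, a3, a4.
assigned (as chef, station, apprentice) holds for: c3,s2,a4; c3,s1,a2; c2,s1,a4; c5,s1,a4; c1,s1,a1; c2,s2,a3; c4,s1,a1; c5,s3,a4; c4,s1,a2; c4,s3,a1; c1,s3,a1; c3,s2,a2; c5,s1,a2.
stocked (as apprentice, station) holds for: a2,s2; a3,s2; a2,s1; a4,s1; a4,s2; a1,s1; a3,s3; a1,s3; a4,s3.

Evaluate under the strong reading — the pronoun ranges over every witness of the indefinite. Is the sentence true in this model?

"him" takes "an apprentice" as antecedent and "it" takes "a station"; both are donkey pronouns co-varying with the restrictor.
Strong reading: for every (c,s,a) with assigned(c,s,a), stocked(a,s).
Restrictor triples: (c1,s1,a1)→stocked(a1,s1) ✓  (c1,s3,a1)→stocked(a1,s3) ✓  (c2,s1,a4)→stocked(a4,s1) ✓  (c2,s2,a3)→stocked(a3,s2) ✓  (c3,s1,a2)→stocked(a2,s1) ✓  (c3,s2,a2)→stocked(a2,s2) ✓  (c3,s2,a4)→stocked(a4,s2) ✓  (c4,s1,a1)→stocked(a1,s1) ✓  (c4,s1,a2)→stocked(a2,s1) ✓  (c4,s3,a1)→stocked(a1,s3) ✓  (c5,s1,a2)→stocked(a2,s1) ✓  (c5,s1,a4)→stocked(a4,s1) ✓  (c5,s3,a4)→stocked(a4,s3) ✓
Every restrictor triple satisfies the scope.

True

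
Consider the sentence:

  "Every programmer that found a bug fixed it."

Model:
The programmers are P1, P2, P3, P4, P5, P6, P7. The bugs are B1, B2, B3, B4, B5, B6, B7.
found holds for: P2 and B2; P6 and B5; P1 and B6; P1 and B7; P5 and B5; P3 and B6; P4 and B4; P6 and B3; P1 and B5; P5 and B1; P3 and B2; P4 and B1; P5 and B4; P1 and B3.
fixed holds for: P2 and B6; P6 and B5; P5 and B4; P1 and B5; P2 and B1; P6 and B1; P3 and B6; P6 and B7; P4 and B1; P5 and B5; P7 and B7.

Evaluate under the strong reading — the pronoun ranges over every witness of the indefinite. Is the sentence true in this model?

"it" takes "a bug" as antecedent — a donkey pronoun bound across the clause boundary.
Strong reading: for every (p,b) with found(p,b), fixed(p,b).
Restrictor pairs: (P1,B3) ✗  (P1,B5) ✓  (P1,B6) ✗  (P1,B7) ✗  (P2,B2) ✗  (P3,B2) ✗  (P3,B6) ✓  (P4,B1) ✓  (P4,B4) ✗  (P5,B1) ✗  (P5,B4) ✓  (P5,B5) ✓  (P6,B3) ✗  (P6,B5) ✓
Counterexample: (P1,B3) is in found but fails the scope.

False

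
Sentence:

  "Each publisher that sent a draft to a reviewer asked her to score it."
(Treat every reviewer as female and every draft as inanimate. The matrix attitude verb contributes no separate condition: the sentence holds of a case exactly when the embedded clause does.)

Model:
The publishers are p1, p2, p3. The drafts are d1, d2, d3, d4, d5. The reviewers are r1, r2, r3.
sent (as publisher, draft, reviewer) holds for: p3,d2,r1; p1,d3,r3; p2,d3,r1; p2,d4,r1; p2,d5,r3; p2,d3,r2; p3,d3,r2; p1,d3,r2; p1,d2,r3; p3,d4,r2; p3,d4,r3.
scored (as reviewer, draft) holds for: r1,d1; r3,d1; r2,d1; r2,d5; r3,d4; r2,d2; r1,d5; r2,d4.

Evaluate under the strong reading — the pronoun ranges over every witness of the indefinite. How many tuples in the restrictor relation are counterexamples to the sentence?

"her" takes "a reviewer" as antecedent and "it" takes "a draft"; both are donkey pronouns co-varying with the restrictor.
Strong reading: for every (p,d,r) with sent(p,d,r), scored(r,d).
Restrictor triples: (p1,d2,r3)→scored(r3,d2) ✗  (p1,d3,r2)→scored(r2,d3) ✗  (p1,d3,r3)→scored(r3,d3) ✗  (p2,d3,r1)→scored(r1,d3) ✗  (p2,d3,r2)→scored(r2,d3) ✗  (p2,d4,r1)→scored(r1,d4) ✗  (p2,d5,r3)→scored(r3,d5) ✗  (p3,d2,r1)→scored(r1,d2) ✗  (p3,d3,r2)→scored(r2,d3) ✗  (p3,d4,r2)→scored(r2,d4) ✓  (p3,d4,r3)→scored(r3,d4) ✓
Counterexamples (restrictor triples failing the scope): 9.

9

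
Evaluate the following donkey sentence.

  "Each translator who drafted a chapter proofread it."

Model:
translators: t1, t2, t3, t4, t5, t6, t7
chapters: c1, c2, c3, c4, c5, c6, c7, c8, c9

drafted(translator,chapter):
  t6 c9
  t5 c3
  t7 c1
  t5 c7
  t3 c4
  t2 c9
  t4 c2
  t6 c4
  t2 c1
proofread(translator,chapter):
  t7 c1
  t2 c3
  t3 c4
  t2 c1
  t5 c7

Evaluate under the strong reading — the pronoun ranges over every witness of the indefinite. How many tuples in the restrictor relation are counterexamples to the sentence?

"it" takes "a chapter" as antecedent — a donkey pronoun bound across the clause boundary.
Strong reading: for every (t,c) with drafted(t,c), proofread(t,c).
Restrictor pairs: (t2,c1) ✓  (t2,c9) ✗  (t3,c4) ✓  (t4,c2) ✗  (t5,c3) ✗  (t5,c7) ✓  (t6,c4) ✗  (t6,c9) ✗  (t7,c1) ✓
Counterexamples (restrictor pairs failing the scope): 5.

5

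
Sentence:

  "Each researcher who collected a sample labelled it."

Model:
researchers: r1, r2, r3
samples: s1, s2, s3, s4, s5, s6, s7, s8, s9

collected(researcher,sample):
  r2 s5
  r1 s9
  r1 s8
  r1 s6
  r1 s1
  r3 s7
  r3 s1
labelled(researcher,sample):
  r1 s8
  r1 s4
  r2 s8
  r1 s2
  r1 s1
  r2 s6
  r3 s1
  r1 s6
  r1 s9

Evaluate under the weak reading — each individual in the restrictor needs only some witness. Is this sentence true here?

False

"it" takes "a sample" as antecedent — a donkey pronoun bound across the clause boundary.
Weak reading: every researcher r with some collected-sample has at least one collected-sample s such that labelled(r,s).
Per researcher: r1:✓  r2:✗  r3:✓
r2 has no witness among its collected-samples.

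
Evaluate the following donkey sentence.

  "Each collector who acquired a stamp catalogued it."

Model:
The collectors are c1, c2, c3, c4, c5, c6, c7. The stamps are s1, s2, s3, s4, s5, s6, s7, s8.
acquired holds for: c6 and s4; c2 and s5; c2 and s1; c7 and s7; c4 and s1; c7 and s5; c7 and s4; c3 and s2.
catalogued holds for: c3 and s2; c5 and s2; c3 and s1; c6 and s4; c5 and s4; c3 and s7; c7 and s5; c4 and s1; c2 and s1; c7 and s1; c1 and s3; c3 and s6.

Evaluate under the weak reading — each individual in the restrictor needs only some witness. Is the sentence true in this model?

True

"it" takes "a stamp" as antecedent — a donkey pronoun bound across the clause boundary.
Weak reading: every collector c with some acquired-stamp has at least one acquired-stamp s such that catalogued(c,s).
Per collector: c2:✓  c3:✓  c4:✓  c6:✓  c7:✓
Every collector in the restrictor has a witness.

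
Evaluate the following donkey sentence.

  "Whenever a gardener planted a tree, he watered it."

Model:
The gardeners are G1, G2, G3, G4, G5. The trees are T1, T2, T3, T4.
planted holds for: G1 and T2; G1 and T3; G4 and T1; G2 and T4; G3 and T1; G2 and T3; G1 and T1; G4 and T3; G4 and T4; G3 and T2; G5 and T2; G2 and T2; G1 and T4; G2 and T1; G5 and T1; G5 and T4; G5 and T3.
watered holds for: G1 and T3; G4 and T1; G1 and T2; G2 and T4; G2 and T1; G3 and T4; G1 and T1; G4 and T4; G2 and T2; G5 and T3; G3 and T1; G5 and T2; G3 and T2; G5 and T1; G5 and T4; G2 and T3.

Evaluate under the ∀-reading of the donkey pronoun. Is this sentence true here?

False

"it" takes "a tree" as antecedent — a donkey pronoun bound across the clause boundary.
Strong reading: for every (g,t) with planted(g,t), watered(g,t).
Restrictor pairs: (G1,T1) ✓  (G1,T2) ✓  (G1,T3) ✓  (G1,T4) ✗  (G2,T1) ✓  (G2,T2) ✓  (G2,T3) ✓  (G2,T4) ✓  (G3,T1) ✓  (G3,T2) ✓  (G4,T1) ✓  (G4,T3) ✗  (G4,T4) ✓  (G5,T1) ✓  (G5,T2) ✓  (G5,T3) ✓  (G5,T4) ✓
Counterexample: (G1,T4) is in planted but fails the scope.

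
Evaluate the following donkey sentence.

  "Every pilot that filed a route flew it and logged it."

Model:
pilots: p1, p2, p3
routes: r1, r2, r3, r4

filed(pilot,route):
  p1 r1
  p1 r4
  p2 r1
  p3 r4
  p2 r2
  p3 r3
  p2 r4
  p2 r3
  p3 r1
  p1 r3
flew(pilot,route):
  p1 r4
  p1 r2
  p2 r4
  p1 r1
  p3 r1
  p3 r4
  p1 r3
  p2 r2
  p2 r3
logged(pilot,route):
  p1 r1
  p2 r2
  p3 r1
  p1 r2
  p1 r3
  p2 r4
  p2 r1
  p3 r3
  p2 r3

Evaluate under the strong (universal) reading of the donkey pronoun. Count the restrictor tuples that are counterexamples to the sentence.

"it" takes "a route" as antecedent — a donkey pronoun bound across the clause boundary.
Strong reading: for every (p,r) with filed(p,r), flew(p,r) ∧ logged(p,r).
Restrictor pairs: (p1,r1) ✓  (p1,r3) ✓  (p1,r4) ✗  (p2,r1) ✗  (p2,r2) ✓  (p2,r3) ✓  (p2,r4) ✓  (p3,r1) ✓  (p3,r3) ✗  (p3,r4) ✗
Counterexamples (restrictor pairs failing the scope): 4.

4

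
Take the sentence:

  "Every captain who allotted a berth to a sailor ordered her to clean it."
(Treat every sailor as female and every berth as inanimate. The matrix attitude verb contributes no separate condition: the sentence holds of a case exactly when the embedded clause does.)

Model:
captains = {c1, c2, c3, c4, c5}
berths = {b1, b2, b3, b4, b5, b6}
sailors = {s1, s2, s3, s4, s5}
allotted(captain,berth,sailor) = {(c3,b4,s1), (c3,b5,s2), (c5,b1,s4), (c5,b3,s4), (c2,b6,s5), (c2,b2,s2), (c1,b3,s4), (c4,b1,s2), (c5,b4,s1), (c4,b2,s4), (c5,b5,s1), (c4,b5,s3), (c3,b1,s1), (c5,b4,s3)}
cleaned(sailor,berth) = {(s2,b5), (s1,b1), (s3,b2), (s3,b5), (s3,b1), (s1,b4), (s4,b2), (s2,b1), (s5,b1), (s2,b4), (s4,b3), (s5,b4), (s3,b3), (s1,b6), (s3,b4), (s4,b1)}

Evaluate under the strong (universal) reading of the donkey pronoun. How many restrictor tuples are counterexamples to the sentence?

3

"her" takes "a sailor" as antecedent and "it" takes "a berth"; both are donkey pronouns co-varying with the restrictor.
Strong reading: for every (c,b,s) with allotted(c,b,s), cleaned(s,b).
Restrictor triples: (c1,b3,s4)→cleaned(s4,b3) ✓  (c2,b2,s2)→cleaned(s2,b2) ✗  (c2,b6,s5)→cleaned(s5,b6) ✗  (c3,b1,s1)→cleaned(s1,b1) ✓  (c3,b4,s1)→cleaned(s1,b4) ✓  (c3,b5,s2)→cleaned(s2,b5) ✓  (c4,b1,s2)→cleaned(s2,b1) ✓  (c4,b2,s4)→cleaned(s4,b2) ✓  (c4,b5,s3)→cleaned(s3,b5) ✓  (c5,b1,s4)→cleaned(s4,b1) ✓  (c5,b3,s4)→cleaned(s4,b3) ✓  (c5,b4,s1)→cleaned(s1,b4) ✓  (c5,b4,s3)→cleaned(s3,b4) ✓  (c5,b5,s1)→cleaned(s1,b5) ✗
Counterexamples (restrictor triples failing the scope): 3.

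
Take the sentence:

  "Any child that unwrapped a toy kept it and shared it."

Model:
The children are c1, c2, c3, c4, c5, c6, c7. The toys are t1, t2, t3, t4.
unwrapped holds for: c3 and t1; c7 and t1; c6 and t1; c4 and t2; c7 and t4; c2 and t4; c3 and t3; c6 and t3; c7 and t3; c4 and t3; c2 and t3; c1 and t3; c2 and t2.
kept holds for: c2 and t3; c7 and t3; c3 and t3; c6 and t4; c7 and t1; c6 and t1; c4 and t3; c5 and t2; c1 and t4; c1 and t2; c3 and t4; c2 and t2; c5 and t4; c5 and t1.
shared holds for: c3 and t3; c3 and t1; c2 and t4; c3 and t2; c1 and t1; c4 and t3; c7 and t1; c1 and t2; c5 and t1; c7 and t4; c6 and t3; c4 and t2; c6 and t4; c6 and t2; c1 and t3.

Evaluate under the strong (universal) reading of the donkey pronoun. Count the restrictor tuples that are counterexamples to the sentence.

"it" takes "a toy" as antecedent — a donkey pronoun bound across the clause boundary.
Strong reading: for every (c,t) with unwrapped(c,t), kept(c,t) ∧ shared(c,t).
Restrictor pairs: (c1,t3) ✗  (c2,t2) ✗  (c2,t3) ✗  (c2,t4) ✗  (c3,t1) ✗  (c3,t3) ✓  (c4,t2) ✗  (c4,t3) ✓  (c6,t1) ✗  (c6,t3) ✗  (c7,t1) ✓  (c7,t3) ✗  (c7,t4) ✗
Counterexamples (restrictor pairs failing the scope): 10.

10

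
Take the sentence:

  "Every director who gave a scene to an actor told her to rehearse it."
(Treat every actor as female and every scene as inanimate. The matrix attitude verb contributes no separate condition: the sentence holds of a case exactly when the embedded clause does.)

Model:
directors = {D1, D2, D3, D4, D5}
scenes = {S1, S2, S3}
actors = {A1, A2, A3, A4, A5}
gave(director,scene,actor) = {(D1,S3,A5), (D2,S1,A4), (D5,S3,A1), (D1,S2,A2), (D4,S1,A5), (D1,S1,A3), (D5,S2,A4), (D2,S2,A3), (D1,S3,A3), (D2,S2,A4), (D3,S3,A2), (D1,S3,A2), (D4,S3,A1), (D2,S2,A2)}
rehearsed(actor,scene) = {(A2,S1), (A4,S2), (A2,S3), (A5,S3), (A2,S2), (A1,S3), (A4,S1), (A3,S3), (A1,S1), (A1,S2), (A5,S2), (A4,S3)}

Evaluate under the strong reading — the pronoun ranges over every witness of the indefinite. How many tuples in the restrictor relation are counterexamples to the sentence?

3

"her" takes "an actor" as antecedent and "it" takes "a scene"; both are donkey pronouns co-varying with the restrictor.
Strong reading: for every (d,s,a) with gave(d,s,a), rehearsed(a,s).
Restrictor triples: (D1,S1,A3)→rehearsed(A3,S1) ✗  (D1,S2,A2)→rehearsed(A2,S2) ✓  (D1,S3,A2)→rehearsed(A2,S3) ✓  (D1,S3,A3)→rehearsed(A3,S3) ✓  (D1,S3,A5)→rehearsed(A5,S3) ✓  (D2,S1,A4)→rehearsed(A4,S1) ✓  (D2,S2,A2)→rehearsed(A2,S2) ✓  (D2,S2,A3)→rehearsed(A3,S2) ✗  (D2,S2,A4)→rehearsed(A4,S2) ✓  (D3,S3,A2)→rehearsed(A2,S3) ✓  (D4,S1,A5)→rehearsed(A5,S1) ✗  (D4,S3,A1)→rehearsed(A1,S3) ✓  (D5,S2,A4)→rehearsed(A4,S2) ✓  (D5,S3,A1)→rehearsed(A1,S3) ✓
Counterexamples (restrictor triples failing the scope): 3.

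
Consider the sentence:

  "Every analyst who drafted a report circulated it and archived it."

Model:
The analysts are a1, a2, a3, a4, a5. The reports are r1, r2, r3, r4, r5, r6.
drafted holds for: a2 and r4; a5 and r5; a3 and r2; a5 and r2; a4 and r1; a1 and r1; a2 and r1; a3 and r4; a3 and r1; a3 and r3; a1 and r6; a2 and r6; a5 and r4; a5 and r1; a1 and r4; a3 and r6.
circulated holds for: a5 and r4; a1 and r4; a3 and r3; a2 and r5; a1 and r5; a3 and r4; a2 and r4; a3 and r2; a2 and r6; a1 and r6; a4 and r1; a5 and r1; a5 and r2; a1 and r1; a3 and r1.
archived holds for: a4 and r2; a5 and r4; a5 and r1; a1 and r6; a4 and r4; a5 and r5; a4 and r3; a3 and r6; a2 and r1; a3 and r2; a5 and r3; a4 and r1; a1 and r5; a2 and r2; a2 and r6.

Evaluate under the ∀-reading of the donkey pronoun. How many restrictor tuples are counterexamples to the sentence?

10

"it" takes "a report" as antecedent — a donkey pronoun bound across the clause boundary.
Strong reading: for every (a,r) with drafted(a,r), circulated(a,r) ∧ archived(a,r).
Restrictor pairs: (a1,r1) ✗  (a1,r4) ✗  (a1,r6) ✓  (a2,r1) ✗  (a2,r4) ✗  (a2,r6) ✓  (a3,r1) ✗  (a3,r2) ✓  (a3,r3) ✗  (a3,r4) ✗  (a3,r6) ✗  (a4,r1) ✓  (a5,r1) ✓  (a5,r2) ✗  (a5,r4) ✓  (a5,r5) ✗
Counterexamples (restrictor pairs failing the scope): 10.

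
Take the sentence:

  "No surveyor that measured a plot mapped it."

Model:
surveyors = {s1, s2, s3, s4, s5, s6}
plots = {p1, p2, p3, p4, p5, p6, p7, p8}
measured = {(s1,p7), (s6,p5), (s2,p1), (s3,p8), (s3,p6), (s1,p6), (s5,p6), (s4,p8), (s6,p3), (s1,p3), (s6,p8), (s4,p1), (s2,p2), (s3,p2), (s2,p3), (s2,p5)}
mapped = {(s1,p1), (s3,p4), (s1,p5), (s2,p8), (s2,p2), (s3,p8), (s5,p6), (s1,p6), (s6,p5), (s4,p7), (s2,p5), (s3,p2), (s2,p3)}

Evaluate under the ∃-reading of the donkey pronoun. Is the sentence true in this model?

"it" takes "a plot" as antecedent — a donkey pronoun bound across the clause boundary.
Truth condition: for no (s,p) with measured(s,p) does mapped(s,p) hold.
Restrictor pairs — does the scope hold? (s1,p3):fails  (s1,p6):holds  (s1,p7):fails  (s2,p1):fails  (s2,p2):holds  (s2,p3):holds  (s2,p5):holds  (s3,p2):holds  (s3,p6):fails  (s3,p8):holds  (s4,p1):fails  (s4,p8):fails  (s5,p6):holds  (s6,p3):fails  (s6,p5):holds  (s6,p8):fails
Scope holds for 8 pair(s), so the sentence is false.

False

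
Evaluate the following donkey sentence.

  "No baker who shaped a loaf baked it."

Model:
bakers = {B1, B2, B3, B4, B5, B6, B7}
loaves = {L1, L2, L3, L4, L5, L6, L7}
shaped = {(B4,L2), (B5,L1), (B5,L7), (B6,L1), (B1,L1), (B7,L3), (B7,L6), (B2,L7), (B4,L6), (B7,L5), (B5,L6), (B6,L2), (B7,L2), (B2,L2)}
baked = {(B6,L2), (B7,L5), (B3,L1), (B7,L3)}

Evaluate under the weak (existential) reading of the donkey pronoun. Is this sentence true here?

False

"it" takes "a loaf" as antecedent — a donkey pronoun bound across the clause boundary.
Truth condition: for no (b,l) with shaped(b,l) does baked(b,l) hold.
Restrictor pairs — does the scope hold? (B1,L1):fails  (B2,L2):fails  (B2,L7):fails  (B4,L2):fails  (B4,L6):fails  (B5,L1):fails  (B5,L6):fails  (B5,L7):fails  (B6,L1):fails  (B6,L2):holds  (B7,L2):fails  (B7,L3):holds  (B7,L5):holds  (B7,L6):fails
Scope holds for 3 pair(s), so the sentence is false.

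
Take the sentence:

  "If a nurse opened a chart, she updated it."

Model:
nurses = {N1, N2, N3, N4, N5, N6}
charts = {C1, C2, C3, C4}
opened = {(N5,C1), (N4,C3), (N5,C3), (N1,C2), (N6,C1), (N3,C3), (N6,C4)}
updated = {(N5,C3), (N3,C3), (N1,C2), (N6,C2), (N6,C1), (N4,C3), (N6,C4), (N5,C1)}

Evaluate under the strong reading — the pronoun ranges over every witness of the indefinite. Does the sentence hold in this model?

"it" takes "a chart" as antecedent — a donkey pronoun bound across the clause boundary.
Strong reading: for every (n,c) with opened(n,c), updated(n,c).
Restrictor pairs: (N1,C2) ✓  (N3,C3) ✓  (N4,C3) ✓  (N5,C1) ✓  (N5,C3) ✓  (N6,C1) ✓  (N6,C4) ✓
Every restrictor pair satisfies the scope.

True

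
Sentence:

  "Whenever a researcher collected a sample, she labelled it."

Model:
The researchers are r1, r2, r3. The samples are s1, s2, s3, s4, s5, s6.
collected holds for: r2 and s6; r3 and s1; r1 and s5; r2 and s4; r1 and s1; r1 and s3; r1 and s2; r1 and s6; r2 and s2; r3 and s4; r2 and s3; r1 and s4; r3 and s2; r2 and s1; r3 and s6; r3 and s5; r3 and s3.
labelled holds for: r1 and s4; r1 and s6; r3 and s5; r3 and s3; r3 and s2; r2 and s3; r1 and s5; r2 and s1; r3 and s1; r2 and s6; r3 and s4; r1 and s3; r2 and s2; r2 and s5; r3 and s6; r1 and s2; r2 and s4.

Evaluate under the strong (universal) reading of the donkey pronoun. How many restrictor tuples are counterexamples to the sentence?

1

"it" takes "a sample" as antecedent — a donkey pronoun bound across the clause boundary.
Strong reading: for every (r,s) with collected(r,s), labelled(r,s).
Restrictor pairs: (r1,s1) ✗  (r1,s2) ✓  (r1,s3) ✓  (r1,s4) ✓  (r1,s5) ✓  (r1,s6) ✓  (r2,s1) ✓  (r2,s2) ✓  (r2,s3) ✓  (r2,s4) ✓  (r2,s6) ✓  (r3,s1) ✓  (r3,s2) ✓  (r3,s3) ✓  (r3,s4) ✓  (r3,s5) ✓  (r3,s6) ✓
Counterexamples (restrictor pairs failing the scope): 1.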